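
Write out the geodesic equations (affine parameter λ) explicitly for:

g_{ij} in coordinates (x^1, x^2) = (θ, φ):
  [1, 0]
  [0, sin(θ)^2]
Geodesic equation: d^2x^k/dλ^2 + Γ^k_{ij} (dx^i/dλ)(dx^j/dλ) = 0.
Non-zero Christoffel symbols:
Γ^θ_{φ φ} = -sin(2*θ)/2
Γ^φ_{θ φ} = 1/tan(θ)
Substituting (the symmetric pair Γ^k_{ij}, Γ^k_{ji} combines into a factor 2):
d^2θ/dλ^2 - (sin(2*θ)/2) (dφ/dλ)^2 = 0
d^2φ/dλ^2 + (2/tan(θ)) (dθ/dλ)(dφ/dλ) = 0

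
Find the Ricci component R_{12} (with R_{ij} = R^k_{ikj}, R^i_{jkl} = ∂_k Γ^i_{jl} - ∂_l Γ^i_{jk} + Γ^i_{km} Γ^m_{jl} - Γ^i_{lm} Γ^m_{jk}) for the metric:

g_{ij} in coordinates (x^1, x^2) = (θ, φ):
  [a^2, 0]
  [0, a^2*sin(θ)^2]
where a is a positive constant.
Non-zero Christoffel symbols (Γ^k_{ij} = Γ^k_{ji}):
Γ^θ_{φ φ} = -sin(2*θ)/2
Γ^φ_{θ φ} = 1/tan(θ)
R^θ_{θ θ φ} = 0 (a repeated index in an antisymmetric pair)
R^φ_{θ φ φ} = 0 (a repeated index in an antisymmetric pair)
R_{θφ} = R^θ_{θ θ φ} + R^φ_{θ φ φ} = (0) + (0) = 0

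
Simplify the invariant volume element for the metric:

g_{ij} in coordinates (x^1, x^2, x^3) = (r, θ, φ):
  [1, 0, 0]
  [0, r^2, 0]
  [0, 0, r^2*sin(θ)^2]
det(g) = r^4*sin(θ)^2
√|det(g)| = r^2*sin(θ) (taking 0 < θ < π so that |sin(θ)| = sin(θ))
Volume element: dV = r^2*sin(θ) dr dθ dφ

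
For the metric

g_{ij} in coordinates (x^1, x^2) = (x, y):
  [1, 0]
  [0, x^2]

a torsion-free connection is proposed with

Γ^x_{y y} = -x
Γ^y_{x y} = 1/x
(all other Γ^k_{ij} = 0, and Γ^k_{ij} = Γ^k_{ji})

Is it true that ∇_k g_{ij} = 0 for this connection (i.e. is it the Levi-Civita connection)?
Using ∇_k g_{ij} = ∂_k g_{ij} - Γ^m_{ki} g_{mj} - Γ^m_{kj} g_{im}:
e.g. ∇_x g_{yy} = (2*x) - (x) - (x) = 0
Every component ∇_k g_{ij} vanishes: the connection is metric compatible.
Yes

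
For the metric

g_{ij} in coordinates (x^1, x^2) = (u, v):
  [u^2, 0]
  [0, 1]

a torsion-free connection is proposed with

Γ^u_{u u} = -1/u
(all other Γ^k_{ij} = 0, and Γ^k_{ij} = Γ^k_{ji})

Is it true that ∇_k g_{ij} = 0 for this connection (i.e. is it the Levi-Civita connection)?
Using ∇_k g_{ij} = ∂_k g_{ij} - Γ^m_{ki} g_{mj} - Γ^m_{kj} g_{im}:
∇_u g_{uu} = (2*u) - (-u) - (-u) = 4*u ≠ 0
So the connection is not metric compatible (it is not the Levi-Civita connection).
No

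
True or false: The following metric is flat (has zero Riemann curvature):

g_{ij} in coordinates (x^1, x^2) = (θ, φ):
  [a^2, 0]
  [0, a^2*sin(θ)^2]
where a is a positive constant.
Non-zero Christoffel symbols:
Γ^θ_{φ φ} = -sin(2*θ)/2
Γ^φ_{θ φ} = 1/tan(θ)
Ricci tensor: R_{θθ} = 1, R_{θφ} = 0, R_{φφ} = sin(θ)^2
The Ricci tensor is non-zero, so the Riemann tensor is non-zero: not flat.
False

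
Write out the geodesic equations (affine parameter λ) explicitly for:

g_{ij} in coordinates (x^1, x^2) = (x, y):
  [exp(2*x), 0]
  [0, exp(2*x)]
Geodesic equation: d^2x^k/dλ^2 + Γ^k_{ij} (dx^i/dλ)(dx^j/dλ) = 0.
Non-zero Christoffel symbols:
Γ^x_{x x} = 1
Γ^x_{y y} = -1
Γ^y_{x y} = 1
Substituting (the symmetric pair Γ^k_{ij}, Γ^k_{ji} combines into a factor 2):
d^2x/dλ^2 + (dx/dλ)^2 - (dy/dλ)^2 = 0
d^2y/dλ^2 + 2 (dx/dλ)(dy/dλ) = 0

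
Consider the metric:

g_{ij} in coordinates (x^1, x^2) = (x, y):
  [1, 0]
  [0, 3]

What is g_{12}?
With x^1 = x, x^2 = y, g_{12} = g_{xy} is the row-1, column-2 entry of the matrix.
g_{12} = 0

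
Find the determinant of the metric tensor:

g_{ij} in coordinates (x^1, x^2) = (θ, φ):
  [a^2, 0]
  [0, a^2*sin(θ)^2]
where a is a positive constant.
For a 2×2 metric: det(g) = g_{11}·g_{22} - g_{12}·g_{21}
= (a^2)·(a^2*sin(θ)^2) - (0)·(0)
= a^4*sin(θ)^2 - 0
det(g) = a^4*sin(θ)^2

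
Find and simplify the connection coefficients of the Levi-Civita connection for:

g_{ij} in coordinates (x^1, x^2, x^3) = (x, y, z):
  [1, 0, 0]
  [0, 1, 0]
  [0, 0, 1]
Using Γ^k_{ij} = (1/2) g^{km} (∂_i g_{mj} + ∂_j g_{mi} - ∂_m g_{ij}); the metric is diagonal, so only the m = k term contributes.
Every metric component is constant, so all ∂_m g_{ij} = 0 and every Christoffel symbol vanishes.
All Christoffel symbols are zero.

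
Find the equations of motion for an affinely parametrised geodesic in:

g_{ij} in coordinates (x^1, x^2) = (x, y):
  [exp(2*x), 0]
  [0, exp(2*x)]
Geodesic equation: d^2x^k/dλ^2 + Γ^k_{ij} (dx^i/dλ)(dx^j/dλ) = 0.
Non-zero Christoffel symbols:
Γ^x_{x x} = 1
Γ^x_{y y} = -1
Γ^y_{x y} = 1
Substituting (the symmetric pair Γ^k_{ij}, Γ^k_{ji} combines into a factor 2):
d^2x/dλ^2 + (dx/dλ)^2 - (dy/dλ)^2 = 0
d^2y/dλ^2 + 2 (dx/dλ)(dy/dλ) = 0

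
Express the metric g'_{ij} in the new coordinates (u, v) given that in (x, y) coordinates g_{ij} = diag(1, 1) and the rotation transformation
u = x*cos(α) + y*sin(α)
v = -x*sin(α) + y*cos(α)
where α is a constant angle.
Invert the transformation: x = u*cos(α) - v*sin(α), y = u*sin(α) + v*cos(α)
g'_{ij} = (∂x^k/∂x'^i)(∂x^l/∂x'^j) g_{kl}; with g_{kl} = δ_{kl} this is Σ_k (∂x^k/∂x'^i)(∂x^k/∂x'^j).
Jacobian: ∂x/∂u = cos(α), ∂x/∂v = -sin(α), ∂y/∂u = sin(α), ∂y/∂v = cos(α)
g'_{uu} = (cos(α))(cos(α)) + (sin(α))(sin(α)) = 1
g'_{uv} = (cos(α))(-sin(α)) + (sin(α))(cos(α)) = 0
g'_{vv} = (-sin(α))(-sin(α)) + (cos(α))(cos(α)) = 1
g'_{ij} = diag(1, 1)
The Euclidean metric is invariant under rotations.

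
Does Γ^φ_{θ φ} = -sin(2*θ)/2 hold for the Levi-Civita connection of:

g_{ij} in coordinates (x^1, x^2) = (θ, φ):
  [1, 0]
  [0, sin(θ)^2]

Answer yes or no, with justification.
Γ^φ_{θ φ} = (1/2) g^{φφ} (∂_θ g_{φφ} + ∂_φ g_{φθ} - ∂_φ g_{θφ}) = (1/2)(1/sin(θ)^2)((sin(2*θ)) + (0) - (0)) = 1/tan(θ)
This differs from the proposed value -sin(2*θ)/2.
No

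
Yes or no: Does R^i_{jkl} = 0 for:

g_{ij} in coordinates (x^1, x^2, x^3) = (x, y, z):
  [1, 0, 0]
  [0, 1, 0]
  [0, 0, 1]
All metric components are constant, so every Christoffel symbol vanishes and R^i_{jkl} = 0.
Yes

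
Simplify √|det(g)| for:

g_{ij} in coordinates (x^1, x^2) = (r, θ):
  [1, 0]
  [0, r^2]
det(g) = r^2
√|det(g)| = r
Volume element: dV = r dr dθ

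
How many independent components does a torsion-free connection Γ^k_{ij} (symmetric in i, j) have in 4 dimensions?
Γ^k_{ij} has n choices for the upper index and n(n+1)/2 independent symmetric lower index pairs.
Total = 4 × 4×5/2 = 4 × 10 = 40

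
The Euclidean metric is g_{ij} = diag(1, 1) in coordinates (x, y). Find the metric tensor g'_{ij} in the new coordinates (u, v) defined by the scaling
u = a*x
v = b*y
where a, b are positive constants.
Invert the transformation: x = u/a, y = v/b
g'_{ij} = (∂x^k/∂x'^i)(∂x^l/∂x'^j) g_{kl}; with g_{kl} = δ_{kl} this is Σ_k (∂x^k/∂x'^i)(∂x^k/∂x'^j).
Jacobian: ∂x/∂u = 1/a, ∂x/∂v = 0, ∂y/∂u = 0, ∂y/∂v = 1/b
g'_{uu} = (1/a)(1/a) + (0)(0) = 1/a^2
g'_{uv} = (1/a)(0) + (0)(1/b) = 0
g'_{vv} = (0)(0) + (1/b)(1/b) = 1/b^2
g'_{ij} = diag(1/a^2, 1/b^2)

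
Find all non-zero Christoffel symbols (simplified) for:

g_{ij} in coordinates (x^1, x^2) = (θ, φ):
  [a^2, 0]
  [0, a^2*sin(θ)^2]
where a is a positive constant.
Using Γ^k_{ij} = (1/2) g^{km} (∂_i g_{mj} + ∂_j g_{mi} - ∂_m g_{ij}); the metric is diagonal, so only the m = k term contributes.
Non-zero symbols (using the symmetry Γ^k_{ij} = Γ^k_{ji}):
Γ^θ_{φ φ} = (1/2) g^{θθ} (∂_φ g_{θφ} + ∂_φ g_{θφ} - ∂_θ g_{φφ}) = (1/2)(1/a^2)((0) + (0) - (a^2*sin(2*θ))) = -sin(2*θ)/2
Γ^φ_{θ φ} = (1/2) g^{φφ} (∂_θ g_{φφ} + ∂_φ g_{φθ} - ∂_φ g_{θφ}) = (1/2)(1/(a^2*sin(θ)^2))((a^2*sin(2*θ)) + (0) - (0)) = 1/tan(θ)
All other Christoffel symbols are zero.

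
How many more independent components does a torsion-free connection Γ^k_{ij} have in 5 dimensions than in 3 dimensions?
Independent components in n dimensions: n × n(n+1)/2 = n^2(n+1)/2.
5D: 5 × 15 = 75
3D: 3 × 6 = 18
Difference = 75 - 18 = 57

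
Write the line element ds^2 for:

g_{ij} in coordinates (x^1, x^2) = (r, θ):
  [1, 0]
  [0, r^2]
ds^2 = g_{ij} dx^i dx^j; only the non-zero components contribute.
ds^2 = dr^2 + r^2 dθ^2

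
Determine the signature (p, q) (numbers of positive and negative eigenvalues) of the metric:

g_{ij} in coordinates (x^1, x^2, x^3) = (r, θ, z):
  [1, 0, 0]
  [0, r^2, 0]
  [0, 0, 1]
The metric is diagonal, so its eigenvalues are the diagonal entries: 1, r^2, 1 (at a generic point, where coordinate-dependent entries are positive).
3 positive, 0 negative.
(3, 0) - Riemannian (positive definite)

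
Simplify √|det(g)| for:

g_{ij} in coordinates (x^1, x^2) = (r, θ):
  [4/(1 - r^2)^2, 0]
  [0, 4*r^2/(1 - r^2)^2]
det(g) = 16*r^2/(1 - r^2)^4
√|det(g)| = 4*r/(r^2 - 1)^2
Volume element: dV = 4*r/(r^2 - 1)^2 dr dθ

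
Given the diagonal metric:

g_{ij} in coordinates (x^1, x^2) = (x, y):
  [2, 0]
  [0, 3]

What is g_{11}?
With x^1 = x, x^2 = y, g_{11} = g_{xx} is the row-1, column-1 entry of the matrix.
g_{11} = 2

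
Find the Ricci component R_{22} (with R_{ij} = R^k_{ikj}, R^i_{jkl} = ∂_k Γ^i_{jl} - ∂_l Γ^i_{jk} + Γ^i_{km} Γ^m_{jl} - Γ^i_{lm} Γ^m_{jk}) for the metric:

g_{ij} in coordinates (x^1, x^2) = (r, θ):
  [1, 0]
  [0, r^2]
Non-zero Christoffel symbols (Γ^k_{ij} = Γ^k_{ji}):
Γ^r_{θ θ} = -r
Γ^θ_{r θ} = 1/r
R^r_{θ r θ} = ∂_r Γ^r_{θ θ} - ∂_θ Γ^r_{θ r} + Γ^r_{r m} Γ^m_{θ θ} - Γ^r_{θ m} Γ^m_{θ r}
  = (-1) - (0) + (0) - (-1) = 0
R^θ_{θ θ θ} = 0 (a repeated index in an antisymmetric pair)
R_{θθ} = R^r_{θ r θ} + R^θ_{θ θ θ} = (0) + (0) = 0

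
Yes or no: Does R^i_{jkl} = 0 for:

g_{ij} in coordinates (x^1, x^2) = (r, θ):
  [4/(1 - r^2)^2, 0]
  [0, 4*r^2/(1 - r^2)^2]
Non-zero Christoffel symbols:
Γ^r_{r r} = 2*r/(1 - r^2)
Γ^r_{θ θ} = (r^3 + r)/(r^2 - 1)
Γ^θ_{r θ} = (-r^2 - 1)/(r^3 - r)
Ricci tensor: R_{rr} = -4/(r^2 - 1)^2, R_{rθ} = 0, R_{θθ} = -4*r^2/(r^2 - 1)^2
The Ricci tensor is non-zero, so the Riemann tensor is non-zero: not flat.
No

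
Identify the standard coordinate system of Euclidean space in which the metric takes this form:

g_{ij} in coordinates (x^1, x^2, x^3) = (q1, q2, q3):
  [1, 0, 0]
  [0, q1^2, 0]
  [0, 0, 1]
The line element ds^2 = dq1^2 + q1^2 dq2^2 + dq3^2 is dr^2 + r^2 dθ^2 + dz^2 with q1 = r, q2 = θ, q3 = z.
cylindrical coordinates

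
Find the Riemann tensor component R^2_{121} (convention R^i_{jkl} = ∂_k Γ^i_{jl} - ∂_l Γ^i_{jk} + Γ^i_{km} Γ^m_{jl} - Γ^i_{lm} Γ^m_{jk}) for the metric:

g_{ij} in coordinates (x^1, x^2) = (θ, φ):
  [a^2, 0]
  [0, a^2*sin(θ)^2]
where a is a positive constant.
Non-zero Christoffel symbols (Γ^k_{ij} = Γ^k_{ji}):
Γ^θ_{φ φ} = -sin(2*θ)/2
Γ^φ_{θ φ} = 1/tan(θ)
R^φ_{θ φ θ} = ∂_φ Γ^φ_{θ θ} - ∂_θ Γ^φ_{θ φ} + Γ^φ_{φ m} Γ^m_{θ θ} - Γ^φ_{θ m} Γ^m_{θ φ}
  = (0) - (-1/sin(θ)^2) + (0) - (1/tan(θ)^2) = 1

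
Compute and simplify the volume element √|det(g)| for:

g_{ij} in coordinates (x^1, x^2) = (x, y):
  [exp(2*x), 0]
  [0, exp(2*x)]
det(g) = exp(4*x)
√|det(g)| = exp(2*x)
Volume element: dV = exp(2*x) dx dy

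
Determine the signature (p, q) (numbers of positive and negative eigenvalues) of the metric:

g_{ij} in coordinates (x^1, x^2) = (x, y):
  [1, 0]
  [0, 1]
The metric is diagonal, so its eigenvalues are the diagonal entries: 1, 1 (at a generic point, where coordinate-dependent entries are positive).
2 positive, 0 negative.
(2, 0) - Riemannian (positive definite)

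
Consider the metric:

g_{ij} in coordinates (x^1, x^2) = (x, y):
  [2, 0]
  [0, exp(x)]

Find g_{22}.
With x^1 = x, x^2 = y, g_{22} = g_{yy} is the row-2, column-2 entry of the matrix.
g_{22} = exp(x)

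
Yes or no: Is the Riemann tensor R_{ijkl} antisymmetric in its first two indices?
R_{ijkl} = -R_{jikl} (follows from metric compatibility).
Yes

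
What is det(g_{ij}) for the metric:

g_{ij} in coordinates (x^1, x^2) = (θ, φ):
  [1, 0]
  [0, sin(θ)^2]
For a 2×2 metric: det(g) = g_{11}·g_{22} - g_{12}·g_{21}
= (1)·(sin(θ)^2) - (0)·(0)
= sin(θ)^2 - 0
det(g) = sin(θ)^2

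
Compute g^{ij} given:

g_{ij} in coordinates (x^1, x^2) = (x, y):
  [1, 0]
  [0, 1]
The metric is diagonal, so g^{ij} is diagonal with entries 1/g_{ii}: diag(1, 1).
g^{ij}:
  [1, 0]
  [0, 1]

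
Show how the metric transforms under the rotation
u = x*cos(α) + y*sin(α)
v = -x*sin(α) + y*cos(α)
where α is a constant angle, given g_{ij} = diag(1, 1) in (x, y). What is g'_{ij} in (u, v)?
Invert the transformation: x = u*cos(α) - v*sin(α), y = u*sin(α) + v*cos(α)
g'_{ij} = (∂x^k/∂x'^i)(∂x^l/∂x'^j) g_{kl}; with g_{kl} = δ_{kl} this is Σ_k (∂x^k/∂x'^i)(∂x^k/∂x'^j).
Jacobian: ∂x/∂u = cos(α), ∂x/∂v = -sin(α), ∂y/∂u = sin(α), ∂y/∂v = cos(α)
g'_{uu} = (cos(α))(cos(α)) + (sin(α))(sin(α)) = 1
g'_{uv} = (cos(α))(-sin(α)) + (sin(α))(cos(α)) = 0
g'_{vv} = (-sin(α))(-sin(α)) + (cos(α))(cos(α)) = 1
g'_{ij} = diag(1, 1)
The Euclidean metric is invariant under rotations.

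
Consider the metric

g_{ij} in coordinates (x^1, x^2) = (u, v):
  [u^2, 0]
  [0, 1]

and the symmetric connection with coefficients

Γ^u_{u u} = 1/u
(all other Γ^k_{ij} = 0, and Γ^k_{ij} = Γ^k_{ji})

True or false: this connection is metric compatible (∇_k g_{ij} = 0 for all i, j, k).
Using ∇_k g_{ij} = ∂_k g_{ij} - Γ^m_{ki} g_{mj} - Γ^m_{kj} g_{im}:
e.g. ∇_u g_{uu} = (2*u) - (u) - (u) = 0
Every component ∇_k g_{ij} vanishes: the connection is metric compatible.
True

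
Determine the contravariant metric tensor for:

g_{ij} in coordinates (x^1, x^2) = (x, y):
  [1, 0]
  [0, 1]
The metric is diagonal, so g^{ij} is diagonal with entries 1/g_{ii}: diag(1, 1).
g^{ij}:
  [1, 0]
  [0, 1]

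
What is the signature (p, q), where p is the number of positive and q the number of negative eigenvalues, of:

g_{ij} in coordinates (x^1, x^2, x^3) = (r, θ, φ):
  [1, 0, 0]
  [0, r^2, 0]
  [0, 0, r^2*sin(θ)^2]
The metric is diagonal, so its eigenvalues are the diagonal entries: 1, r^2, r^2*sin(θ)^2 (at a generic point, where coordinate-dependent entries are positive).
3 positive, 0 negative.
(3, 0) - Riemannian (positive definite)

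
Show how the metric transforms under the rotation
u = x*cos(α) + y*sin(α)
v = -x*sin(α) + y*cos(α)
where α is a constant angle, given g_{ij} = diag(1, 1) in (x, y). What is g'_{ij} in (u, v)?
Invert the transformation: x = u*cos(α) - v*sin(α), y = u*sin(α) + v*cos(α)
g'_{ij} = (∂x^k/∂x'^i)(∂x^l/∂x'^j) g_{kl}; with g_{kl} = δ_{kl} this is Σ_k (∂x^k/∂x'^i)(∂x^k/∂x'^j).
Jacobian: ∂x/∂u = cos(α), ∂x/∂v = -sin(α), ∂y/∂u = sin(α), ∂y/∂v = cos(α)
g'_{uu} = (cos(α))(cos(α)) + (sin(α))(sin(α)) = 1
g'_{uv} = (cos(α))(-sin(α)) + (sin(α))(cos(α)) = 0
g'_{vv} = (-sin(α))(-sin(α)) + (cos(α))(cos(α)) = 1
g'_{ij} = diag(1, 1)
The Euclidean metric is invariant under rotations.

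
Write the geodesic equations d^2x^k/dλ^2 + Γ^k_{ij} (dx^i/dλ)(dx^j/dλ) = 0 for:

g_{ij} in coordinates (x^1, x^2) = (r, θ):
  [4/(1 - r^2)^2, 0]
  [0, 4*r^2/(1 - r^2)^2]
Geodesic equation: d^2x^k/dλ^2 + Γ^k_{ij} (dx^i/dλ)(dx^j/dλ) = 0.
Non-zero Christoffel symbols:
Γ^r_{r r} = 2*r/(1 - r^2)
Γ^r_{θ θ} = (r^3 + r)/(r^2 - 1)
Γ^θ_{r θ} = (-r^2 - 1)/(r^3 - r)
Substituting (the symmetric pair Γ^k_{ij}, Γ^k_{ji} combines into a factor 2):
d^2r/dλ^2 + (2*r/(1 - r^2)) (dr/dλ)^2 + ((r^3 + r)/(r^2 - 1)) (dθ/dλ)^2 = 0
d^2θ/dλ^2 + ((-2*r^2 - 2)/(r^3 - r)) (dr/dλ)(dθ/dλ) = 0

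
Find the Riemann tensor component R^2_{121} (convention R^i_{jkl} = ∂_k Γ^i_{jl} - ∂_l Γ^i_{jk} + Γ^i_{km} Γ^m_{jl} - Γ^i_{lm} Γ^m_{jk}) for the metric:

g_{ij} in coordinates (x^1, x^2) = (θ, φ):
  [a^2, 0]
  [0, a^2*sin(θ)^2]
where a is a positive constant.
Non-zero Christoffel symbols (Γ^k_{ij} = Γ^k_{ji}):
Γ^θ_{φ φ} = -sin(2*θ)/2
Γ^φ_{θ φ} = 1/tan(θ)
R^φ_{θ φ θ} = ∂_φ Γ^φ_{θ θ} - ∂_θ Γ^φ_{θ φ} + Γ^φ_{φ m} Γ^m_{θ θ} - Γ^φ_{θ m} Γ^m_{θ φ}
  = (0) - (-1/sin(θ)^2) + (0) - (1/tan(θ)^2) = 1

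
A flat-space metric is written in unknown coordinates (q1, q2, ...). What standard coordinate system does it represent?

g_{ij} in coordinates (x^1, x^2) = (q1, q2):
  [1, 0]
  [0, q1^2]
The line element ds^2 = dq1^2 + q1^2 dq2^2 is dr^2 + r^2 dθ^2 with q1 = r, q2 = θ.
polar coordinates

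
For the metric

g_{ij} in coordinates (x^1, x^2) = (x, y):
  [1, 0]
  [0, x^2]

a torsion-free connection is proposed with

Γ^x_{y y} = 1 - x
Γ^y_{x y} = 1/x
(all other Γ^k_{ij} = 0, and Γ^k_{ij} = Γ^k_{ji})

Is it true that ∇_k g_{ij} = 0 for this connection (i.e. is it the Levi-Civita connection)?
Using ∇_k g_{ij} = ∂_k g_{ij} - Γ^m_{ki} g_{mj} - Γ^m_{kj} g_{im}:
∇_y g_{xy} = (0) - (x) - (1 - x) = -1 ≠ 0
So the connection is not metric compatible (it is not the Levi-Civita connection).
No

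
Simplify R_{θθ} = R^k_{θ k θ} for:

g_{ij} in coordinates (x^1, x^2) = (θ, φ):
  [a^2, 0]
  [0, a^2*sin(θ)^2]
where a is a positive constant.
Non-zero Christoffel symbols (Γ^k_{ij} = Γ^k_{ji}):
Γ^θ_{φ φ} = -sin(2*θ)/2
Γ^φ_{θ φ} = 1/tan(θ)
R^θ_{θ θ θ} = 0 (a repeated index in an antisymmetric pair)
R^φ_{θ φ θ} = ∂_φ Γ^φ_{θ θ} - ∂_θ Γ^φ_{θ φ} + Γ^φ_{φ m} Γ^m_{θ θ} - Γ^φ_{θ m} Γ^m_{θ φ}
  = (0) - (-1/sin(θ)^2) + (0) - (1/tan(θ)^2) = 1
R_{θθ} = R^θ_{θ θ θ} + R^φ_{θ φ θ} = (0) + (1) = 1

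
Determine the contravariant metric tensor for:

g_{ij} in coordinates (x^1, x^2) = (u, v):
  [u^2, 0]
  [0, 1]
The metric is diagonal, so g^{ij} is diagonal with entries 1/g_{ii}: diag(1/(u^2), 1).
g^{ij}:
  [1/u^2, 0]
  [0, 1]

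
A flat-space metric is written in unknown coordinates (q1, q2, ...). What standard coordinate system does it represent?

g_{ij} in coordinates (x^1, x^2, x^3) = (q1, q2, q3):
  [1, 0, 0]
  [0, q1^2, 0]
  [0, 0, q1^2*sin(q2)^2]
The line element ds^2 = dq1^2 + q1^2 dq2^2 + q1^2 sin(q2)^2 dq3^2 is dr^2 + r^2 dθ^2 + r^2 sin(θ)^2 dφ^2 with q1 = r, q2 = θ, q3 = φ.
spherical coordinates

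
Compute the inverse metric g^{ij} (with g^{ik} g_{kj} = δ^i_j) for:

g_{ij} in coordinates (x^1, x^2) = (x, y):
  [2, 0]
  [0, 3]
The metric is diagonal, so g^{ij} is diagonal with entries 1/g_{ii}: diag(1/2, 1/3).
g^{ij}:
  [1/2, 0]
  [0, 1/3]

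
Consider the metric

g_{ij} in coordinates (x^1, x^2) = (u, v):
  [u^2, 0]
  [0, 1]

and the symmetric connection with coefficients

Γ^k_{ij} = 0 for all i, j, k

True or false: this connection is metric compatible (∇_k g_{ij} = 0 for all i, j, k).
Using ∇_k g_{ij} = ∂_k g_{ij} - Γ^m_{ki} g_{mj} - Γ^m_{kj} g_{im}:
∇_u g_{uu} = (2*u) - (0) - (0) = 2*u ≠ 0
So the connection is not metric compatible (it is not the Levi-Civita connection).
False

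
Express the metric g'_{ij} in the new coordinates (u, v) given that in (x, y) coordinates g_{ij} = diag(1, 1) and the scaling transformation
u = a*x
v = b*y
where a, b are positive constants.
Invert the transformation: x = u/a, y = v/b
g'_{ij} = (∂x^k/∂x'^i)(∂x^l/∂x'^j) g_{kl}; with g_{kl} = δ_{kl} this is Σ_k (∂x^k/∂x'^i)(∂x^k/∂x'^j).
Jacobian: ∂x/∂u = 1/a, ∂x/∂v = 0, ∂y/∂u = 0, ∂y/∂v = 1/b
g'_{uu} = (1/a)(1/a) + (0)(0) = 1/a^2
g'_{uv} = (1/a)(0) + (0)(1/b) = 0
g'_{vv} = (0)(0) + (1/b)(1/b) = 1/b^2
g'_{ij} = diag(1/a^2, 1/b^2)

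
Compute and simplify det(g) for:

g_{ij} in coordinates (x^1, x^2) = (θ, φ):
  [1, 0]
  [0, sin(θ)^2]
For a 2×2 metric: det(g) = g_{11}·g_{22} - g_{12}·g_{21}
= (1)·(sin(θ)^2) - (0)·(0)
= sin(θ)^2 - 0
det(g) = sin(θ)^2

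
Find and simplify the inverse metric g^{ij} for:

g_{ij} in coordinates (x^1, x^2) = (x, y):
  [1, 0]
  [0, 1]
The metric is diagonal, so g^{ij} is diagonal with entries 1/g_{ii}: diag(1, 1).
g^{ij}:
  [1, 0]
  [0, 1]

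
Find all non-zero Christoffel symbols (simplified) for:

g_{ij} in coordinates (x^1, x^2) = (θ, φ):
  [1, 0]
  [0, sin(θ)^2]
Using Γ^k_{ij} = (1/2) g^{km} (∂_i g_{mj} + ∂_j g_{mi} - ∂_m g_{ij}); the metric is diagonal, so only the m = k term contributes.
Non-zero symbols (using the symmetry Γ^k_{ij} = Γ^k_{ji}):
Γ^θ_{φ φ} = (1/2) g^{θθ} (∂_φ g_{θφ} + ∂_φ g_{θφ} - ∂_θ g_{φφ}) = (1/2)(1)((0) + (0) - (sin(2*θ))) = -sin(2*θ)/2
Γ^φ_{θ φ} = (1/2) g^{φφ} (∂_θ g_{φφ} + ∂_φ g_{φθ} - ∂_φ g_{θφ}) = (1/2)(1/sin(θ)^2)((sin(2*θ)) + (0) - (0)) = 1/tan(θ)
All other Christoffel symbols are zero.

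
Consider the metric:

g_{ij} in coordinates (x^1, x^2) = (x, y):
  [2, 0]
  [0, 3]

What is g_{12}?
With x^1 = x, x^2 = y, g_{12} = g_{xy} is the row-1, column-2 entry of the matrix.
g_{12} = 0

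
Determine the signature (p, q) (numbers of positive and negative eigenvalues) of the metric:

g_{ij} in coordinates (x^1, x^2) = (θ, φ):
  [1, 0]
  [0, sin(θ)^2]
The metric is diagonal, so its eigenvalues are the diagonal entries: 1, sin(θ)^2 (at a generic point, where coordinate-dependent entries are positive).
2 positive, 0 negative.
(2, 0) - Riemannian (positive definite)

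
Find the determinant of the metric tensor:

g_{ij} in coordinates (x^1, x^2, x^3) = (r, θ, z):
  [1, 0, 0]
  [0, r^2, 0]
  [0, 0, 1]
Diagonal metric: det(g) = g_{11}·g_{22}·g_{33}
= (1)·(r^2)·(1)
det(g) = r^2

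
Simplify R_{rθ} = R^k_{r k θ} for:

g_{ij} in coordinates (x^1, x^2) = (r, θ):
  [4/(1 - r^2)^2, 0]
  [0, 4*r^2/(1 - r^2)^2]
Non-zero Christoffel symbols (Γ^k_{ij} = Γ^k_{ji}):
Γ^r_{r r} = 2*r/(1 - r^2)
Γ^r_{θ θ} = (r^3 + r)/(r^2 - 1)
Γ^θ_{r θ} = (-r^2 - 1)/(r^3 - r)
R^r_{r r θ} = 0 (a repeated index in an antisymmetric pair)
R^θ_{r θ θ} = 0 (a repeated index in an antisymmetric pair)
R_{rθ} = R^r_{r r θ} + R^θ_{r θ θ} = (0) + (0) = 0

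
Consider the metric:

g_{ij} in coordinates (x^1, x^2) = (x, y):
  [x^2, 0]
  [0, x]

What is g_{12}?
With x^1 = x, x^2 = y, g_{12} = g_{xy} is the row-1, column-2 entry of the matrix.
g_{12} = 0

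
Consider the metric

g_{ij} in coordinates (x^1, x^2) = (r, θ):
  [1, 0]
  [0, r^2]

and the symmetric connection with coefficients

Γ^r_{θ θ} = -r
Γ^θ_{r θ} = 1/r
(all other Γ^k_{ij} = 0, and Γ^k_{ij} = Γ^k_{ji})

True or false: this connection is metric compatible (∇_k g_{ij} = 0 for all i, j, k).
Using ∇_k g_{ij} = ∂_k g_{ij} - Γ^m_{ki} g_{mj} - Γ^m_{kj} g_{im}:
e.g. ∇_r g_{θθ} = (2*r) - (r) - (r) = 0
Every component ∇_k g_{ij} vanishes: the connection is metric compatible.
True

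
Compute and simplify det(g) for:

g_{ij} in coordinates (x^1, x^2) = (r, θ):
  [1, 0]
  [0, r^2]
For a 2×2 metric: det(g) = g_{11}·g_{22} - g_{12}·g_{21}
= (1)·(r^2) - (0)·(0)
= r^2 - 0
det(g) = r^2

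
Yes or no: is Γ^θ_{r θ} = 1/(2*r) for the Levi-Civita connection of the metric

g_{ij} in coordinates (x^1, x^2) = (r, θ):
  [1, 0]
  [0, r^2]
Γ^θ_{r θ} = (1/2) g^{θθ} (∂_r g_{θθ} + ∂_θ g_{θr} - ∂_θ g_{rθ}) = (1/2)(1/r^2)((2*r) + (0) - (0)) = 1/r
This differs from the proposed value 1/(2*r).
No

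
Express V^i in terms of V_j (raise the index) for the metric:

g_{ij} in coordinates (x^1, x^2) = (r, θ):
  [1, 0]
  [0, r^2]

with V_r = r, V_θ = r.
Inverse metric (diagonal): g^{rr} = 1, g^{θθ} = 1/r^2
V^i = g^{ij} V_j:
V^r = (1)(r) + (0)(r) = r
V^θ = (0)(r) + (1/r^2)(r) = 1/r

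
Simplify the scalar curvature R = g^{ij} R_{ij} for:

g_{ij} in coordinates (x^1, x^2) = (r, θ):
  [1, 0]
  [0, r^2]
Non-zero Christoffel symbols (Γ^k_{ij} = Γ^k_{ji}):
Γ^r_{θ θ} = -r
Γ^θ_{r θ} = 1/r
Ricci tensor (R_{ij} = R^k_{ikj}): R_{rr} = 0, R_{rθ} = 0, R_{θθ} = 0
Inverse metric: g^{rr} = 1, g^{θθ} = 1/r^2
R = g^{ij} R_{ij} = (1)(0) + (1/r^2)(0) = 0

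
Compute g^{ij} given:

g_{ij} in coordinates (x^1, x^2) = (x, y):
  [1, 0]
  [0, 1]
The metric is diagonal, so g^{ij} is diagonal with entries 1/g_{ii}: diag(1, 1).
g^{ij}:
  [1, 0]
  [0, 1]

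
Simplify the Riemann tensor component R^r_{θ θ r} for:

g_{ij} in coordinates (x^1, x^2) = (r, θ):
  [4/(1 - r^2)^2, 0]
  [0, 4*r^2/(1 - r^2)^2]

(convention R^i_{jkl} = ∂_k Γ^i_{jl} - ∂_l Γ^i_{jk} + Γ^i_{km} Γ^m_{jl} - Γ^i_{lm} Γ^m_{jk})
Non-zero Christoffel symbols (Γ^k_{ij} = Γ^k_{ji}):
Γ^r_{r r} = 2*r/(1 - r^2)
Γ^r_{θ θ} = (r^3 + r)/(r^2 - 1)
Γ^θ_{r θ} = (-r^2 - 1)/(r^3 - r)
R^r_{θ θ r} = ∂_θ Γ^r_{θ r} - ∂_r Γ^r_{θ θ} + Γ^r_{θ m} Γ^m_{θ r} - Γ^r_{r m} Γ^m_{θ θ}
  = (0) - ((r^4 - 4*r^2 - 1)/(r^2 - 1)^2) + (-(r^2 + 1)^2/(r^2 - 1)^2) - (-2*r^2*(r^2 + 1)/(r^2 - 1)^2) = 4*r^2/(r^2 - 1)^2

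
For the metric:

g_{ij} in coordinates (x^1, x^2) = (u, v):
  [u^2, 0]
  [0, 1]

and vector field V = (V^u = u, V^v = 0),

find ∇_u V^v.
Non-zero Christoffel symbols:
Γ^u_{u u} = 1/u
∇_u V^v = ∂_u V^v + Γ^v_{u j} V^j
  = (0) + (0)(u) + (0)(0)
  = 0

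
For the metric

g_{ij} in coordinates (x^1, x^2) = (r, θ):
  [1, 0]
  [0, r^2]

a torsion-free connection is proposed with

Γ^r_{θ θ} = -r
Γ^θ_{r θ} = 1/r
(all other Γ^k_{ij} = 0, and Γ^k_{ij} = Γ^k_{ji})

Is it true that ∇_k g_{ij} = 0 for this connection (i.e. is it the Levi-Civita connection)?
Using ∇_k g_{ij} = ∂_k g_{ij} - Γ^m_{ki} g_{mj} - Γ^m_{kj} g_{im}:
e.g. ∇_r g_{θθ} = (2*r) - (r) - (r) = 0
Every component ∇_k g_{ij} vanishes: the connection is metric compatible.
Yes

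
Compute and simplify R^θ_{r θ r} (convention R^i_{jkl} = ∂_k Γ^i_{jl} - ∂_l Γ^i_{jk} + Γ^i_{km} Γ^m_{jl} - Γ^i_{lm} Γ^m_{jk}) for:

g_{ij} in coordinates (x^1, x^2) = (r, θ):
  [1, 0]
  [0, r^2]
Non-zero Christoffel symbols (Γ^k_{ij} = Γ^k_{ji}):
Γ^r_{θ θ} = -r
Γ^θ_{r θ} = 1/r
R^θ_{r θ r} = ∂_θ Γ^θ_{r r} - ∂_r Γ^θ_{r θ} + Γ^θ_{θ m} Γ^m_{r r} - Γ^θ_{r m} Γ^m_{r θ}
  = (0) - (-1/r^2) + (0) - (1/r^2) = 0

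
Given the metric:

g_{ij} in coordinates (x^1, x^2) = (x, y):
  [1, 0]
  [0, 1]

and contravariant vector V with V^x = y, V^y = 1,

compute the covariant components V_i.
V_i = g_{ij} V^j:
V_x = (1)(y) + (0)(1) = y
V_y = (0)(y) + (1)(1) = 1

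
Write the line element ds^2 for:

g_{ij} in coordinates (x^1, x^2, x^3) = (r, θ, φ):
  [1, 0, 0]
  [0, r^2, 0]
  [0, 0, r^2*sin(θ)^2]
ds^2 = g_{ij} dx^i dx^j; only the non-zero components contribute.
ds^2 = dr^2 + r^2 dθ^2 + r^2*sin(θ)^2 dφ^2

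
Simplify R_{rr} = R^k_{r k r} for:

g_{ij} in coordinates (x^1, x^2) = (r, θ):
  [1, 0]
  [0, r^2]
Non-zero Christoffel symbols (Γ^k_{ij} = Γ^k_{ji}):
Γ^r_{θ θ} = -r
Γ^θ_{r θ} = 1/r
R^r_{r r r} = 0 (a repeated index in an antisymmetric pair)
R^θ_{r θ r} = ∂_θ Γ^θ_{r r} - ∂_r Γ^θ_{r θ} + Γ^θ_{θ m} Γ^m_{r r} - Γ^θ_{r m} Γ^m_{r θ}
  = (0) - (-1/r^2) + (0) - (1/r^2) = 0
R_{rr} = R^r_{r r r} + R^θ_{r θ r} = (0) + (0) = 0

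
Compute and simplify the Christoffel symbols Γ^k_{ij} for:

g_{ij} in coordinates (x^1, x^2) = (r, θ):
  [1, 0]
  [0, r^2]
Using Γ^k_{ij} = (1/2) g^{km} (∂_i g_{mj} + ∂_j g_{mi} - ∂_m g_{ij}); the metric is diagonal, so only the m = k term contributes.
Non-zero symbols (using the symmetry Γ^k_{ij} = Γ^k_{ji}):
Γ^r_{θ θ} = (1/2) g^{rr} (∂_θ g_{rθ} + ∂_θ g_{rθ} - ∂_r g_{θθ}) = (1/2)(1)((0) + (0) - (2*r)) = -r
Γ^θ_{r θ} = (1/2) g^{θθ} (∂_r g_{θθ} + ∂_θ g_{θr} - ∂_θ g_{rθ}) = (1/2)(1/r^2)((2*r) + (0) - (0)) = 1/r
All other Christoffel symbols are zero.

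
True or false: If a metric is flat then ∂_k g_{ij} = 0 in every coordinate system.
Flatness means R^i_{jkl} = 0; the components can still vary, e.g. the flat plane in polar coordinates has g_{θθ} = r^2.
False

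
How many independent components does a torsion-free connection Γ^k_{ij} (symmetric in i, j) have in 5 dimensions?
Γ^k_{ij} has n choices for the upper index and n(n+1)/2 independent symmetric lower index pairs.
Total = 5 × 5×6/2 = 5 × 15 = 75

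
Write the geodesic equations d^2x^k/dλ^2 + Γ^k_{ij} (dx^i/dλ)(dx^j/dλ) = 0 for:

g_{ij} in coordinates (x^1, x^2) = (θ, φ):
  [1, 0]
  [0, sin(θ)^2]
Geodesic equation: d^2x^k/dλ^2 + Γ^k_{ij} (dx^i/dλ)(dx^j/dλ) = 0.
Non-zero Christoffel symbols:
Γ^θ_{φ φ} = -sin(2*θ)/2
Γ^φ_{θ φ} = 1/tan(θ)
Substituting (the symmetric pair Γ^k_{ij}, Γ^k_{ji} combines into a factor 2):
d^2θ/dλ^2 - (sin(2*θ)/2) (dφ/dλ)^2 = 0
d^2φ/dλ^2 + (2/tan(θ)) (dθ/dλ)(dφ/dλ) = 0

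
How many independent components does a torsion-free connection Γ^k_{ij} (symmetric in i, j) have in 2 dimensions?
Γ^k_{ij} has n choices for the upper index and n(n+1)/2 independent symmetric lower index pairs.
Total = 2 × 2×3/2 = 2 × 3 = 6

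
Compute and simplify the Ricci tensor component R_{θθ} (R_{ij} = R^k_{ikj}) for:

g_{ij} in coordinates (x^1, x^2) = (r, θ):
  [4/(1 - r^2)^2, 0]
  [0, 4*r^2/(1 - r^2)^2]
Non-zero Christoffel symbols (Γ^k_{ij} = Γ^k_{ji}):
Γ^r_{r r} = 2*r/(1 - r^2)
Γ^r_{θ θ} = (r^3 + r)/(r^2 - 1)
Γ^θ_{r θ} = (-r^2 - 1)/(r^3 - r)
R^r_{θ r θ} = ∂_r Γ^r_{θ θ} - ∂_θ Γ^r_{θ r} + Γ^r_{r m} Γ^m_{θ θ} - Γ^r_{θ m} Γ^m_{θ r}
  = ((r^4 - 4*r^2 - 1)/(r^2 - 1)^2) - (0) + (-2*r^2*(r^2 + 1)/(r^2 - 1)^2) - (-(r^2 + 1)^2/(r^2 - 1)^2) = -4*r^2/(r^2 - 1)^2
R^θ_{θ θ θ} = 0 (a repeated index in an antisymmetric pair)
R_{θθ} = R^r_{θ r θ} + R^θ_{θ θ θ} = (-4*r^2/(r^2 - 1)^2) + (0) = -4*r^2/(r^2 - 1)^2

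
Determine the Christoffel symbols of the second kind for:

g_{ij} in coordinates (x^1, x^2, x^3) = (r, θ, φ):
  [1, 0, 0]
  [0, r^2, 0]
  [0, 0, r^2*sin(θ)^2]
Using Γ^k_{ij} = (1/2) g^{km} (∂_i g_{mj} + ∂_j g_{mi} - ∂_m g_{ij}); the metric is diagonal, so only the m = k term contributes.
Non-zero symbols (using the symmetry Γ^k_{ij} = Γ^k_{ji}):
Γ^r_{θ θ} = (1/2) g^{rr} (∂_θ g_{rθ} + ∂_θ g_{rθ} - ∂_r g_{θθ}) = (1/2)(1)((0) + (0) - (2*r)) = -r
Γ^r_{φ φ} = (1/2) g^{rr} (∂_φ g_{rφ} + ∂_φ g_{rφ} - ∂_r g_{φφ}) = (1/2)(1)((0) + (0) - (2*r*sin(θ)^2)) = -r*sin(θ)^2
Γ^θ_{r θ} = (1/2) g^{θθ} (∂_r g_{θθ} + ∂_θ g_{θr} - ∂_θ g_{rθ}) = (1/2)(1/r^2)((2*r) + (0) - (0)) = 1/r
Γ^θ_{φ φ} = (1/2) g^{θθ} (∂_φ g_{θφ} + ∂_φ g_{θφ} - ∂_θ g_{φφ}) = (1/2)(1/r^2)((0) + (0) - (r^2*sin(2*θ))) = -sin(2*θ)/2
Γ^φ_{r φ} = (1/2) g^{φφ} (∂_r g_{φφ} + ∂_φ g_{φr} - ∂_φ g_{rφ}) = (1/2)(1/(r^2*sin(θ)^2))((2*r*sin(θ)^2) + (0) - (0)) = 1/r
Γ^φ_{θ φ} = (1/2) g^{φφ} (∂_θ g_{φφ} + ∂_φ g_{φθ} - ∂_φ g_{θφ}) = (1/2)(1/(r^2*sin(θ)^2))((r^2*sin(2*θ)) + (0) - (0)) = 1/tan(θ)
All other Christoffel symbols are zero.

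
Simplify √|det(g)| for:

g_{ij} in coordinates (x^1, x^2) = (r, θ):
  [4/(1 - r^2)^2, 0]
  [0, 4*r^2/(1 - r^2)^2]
det(g) = 16*r^2/(1 - r^2)^4
√|det(g)| = 4*r/(r^2 - 1)^2
Volume element: dV = 4*r/(r^2 - 1)^2 dr dθ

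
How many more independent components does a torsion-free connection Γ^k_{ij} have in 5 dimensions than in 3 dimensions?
Independent components in n dimensions: n × n(n+1)/2 = n^2(n+1)/2.
5D: 5 × 15 = 75
3D: 3 × 6 = 18
Difference = 75 - 18 = 57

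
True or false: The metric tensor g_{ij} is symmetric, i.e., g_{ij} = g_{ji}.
By definition the metric is a symmetric bilinear form, g_{ij} = g_{ji}.
True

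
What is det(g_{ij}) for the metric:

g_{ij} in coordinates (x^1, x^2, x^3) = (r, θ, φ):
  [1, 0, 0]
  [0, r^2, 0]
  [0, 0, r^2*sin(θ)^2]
Diagonal metric: det(g) = g_{11}·g_{22}·g_{33}
= (1)·(r^2)·(r^2*sin(θ)^2)
det(g) = r^4*sin(θ)^2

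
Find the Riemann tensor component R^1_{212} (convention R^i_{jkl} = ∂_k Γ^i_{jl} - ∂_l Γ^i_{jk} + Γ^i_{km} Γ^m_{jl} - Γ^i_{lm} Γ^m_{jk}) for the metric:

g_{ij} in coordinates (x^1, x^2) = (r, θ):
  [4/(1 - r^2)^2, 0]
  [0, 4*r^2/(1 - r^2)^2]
Non-zero Christoffel symbols (Γ^k_{ij} = Γ^k_{ji}):
Γ^r_{r r} = 2*r/(1 - r^2)
Γ^r_{θ θ} = (r^3 + r)/(r^2 - 1)
Γ^θ_{r θ} = (-r^2 - 1)/(r^3 - r)
R^r_{θ r θ} = ∂_r Γ^r_{θ θ} - ∂_θ Γ^r_{θ r} + Γ^r_{r m} Γ^m_{θ θ} - Γ^r_{θ m} Γ^m_{θ r}
  = ((r^4 - 4*r^2 - 1)/(r^2 - 1)^2) - (0) + (-2*r^2*(r^2 + 1)/(r^2 - 1)^2) - (-(r^2 + 1)^2/(r^2 - 1)^2) = -4*r^2/(r^2 - 1)^2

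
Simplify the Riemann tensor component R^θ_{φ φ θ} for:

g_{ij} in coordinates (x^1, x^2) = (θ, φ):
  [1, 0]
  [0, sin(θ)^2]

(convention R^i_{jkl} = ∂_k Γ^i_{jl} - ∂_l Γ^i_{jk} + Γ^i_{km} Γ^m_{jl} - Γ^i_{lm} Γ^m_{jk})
Non-zero Christoffel symbols (Γ^k_{ij} = Γ^k_{ji}):
Γ^θ_{φ φ} = -sin(2*θ)/2
Γ^φ_{θ φ} = 1/tan(θ)
R^θ_{φ φ θ} = ∂_φ Γ^θ_{φ θ} - ∂_θ Γ^θ_{φ φ} + Γ^θ_{φ m} Γ^m_{φ θ} - Γ^θ_{θ m} Γ^m_{φ φ}
  = (0) - (-cos(2*θ)) + (-cos(θ)^2) - (0) = -sin(θ)^2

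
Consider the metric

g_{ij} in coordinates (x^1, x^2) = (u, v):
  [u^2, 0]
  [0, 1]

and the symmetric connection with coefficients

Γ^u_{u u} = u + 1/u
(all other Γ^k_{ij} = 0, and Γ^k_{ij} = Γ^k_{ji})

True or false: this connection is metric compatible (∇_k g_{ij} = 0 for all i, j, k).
Using ∇_k g_{ij} = ∂_k g_{ij} - Γ^m_{ki} g_{mj} - Γ^m_{kj} g_{im}:
∇_u g_{uu} = (2*u) - (u^3 + u) - (u^3 + u) = -2*u^3 ≠ 0
So the connection is not metric compatible (it is not the Levi-Civita connection).
False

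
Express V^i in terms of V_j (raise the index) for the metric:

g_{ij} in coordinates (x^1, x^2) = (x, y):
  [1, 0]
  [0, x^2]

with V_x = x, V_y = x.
Inverse metric (diagonal): g^{xx} = 1, g^{yy} = 1/x^2
V^i = g^{ij} V_j:
V^x = (1)(x) + (0)(x) = x
V^y = (0)(x) + (1/x^2)(x) = 1/x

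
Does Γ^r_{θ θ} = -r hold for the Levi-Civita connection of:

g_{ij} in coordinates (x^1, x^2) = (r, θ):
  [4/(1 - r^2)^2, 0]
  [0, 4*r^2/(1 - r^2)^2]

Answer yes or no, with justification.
Γ^r_{θ θ} = (1/2) g^{rr} (∂_θ g_{rθ} + ∂_θ g_{rθ} - ∂_r g_{θθ}) = (1/2)((1 - r^2)^2/4)((0) + (0) - (-8*(r^3 + r)/(r^2 - 1)^3)) = (r^3 + r)/(r^2 - 1)
This differs from the proposed value -r.
No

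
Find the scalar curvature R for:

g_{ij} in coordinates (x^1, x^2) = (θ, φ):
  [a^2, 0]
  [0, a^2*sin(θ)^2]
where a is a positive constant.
Non-zero Christoffel symbols (Γ^k_{ij} = Γ^k_{ji}):
Γ^θ_{φ φ} = -sin(2*θ)/2
Γ^φ_{θ φ} = 1/tan(θ)
Ricci tensor (R_{ij} = R^k_{ikj}): R_{θθ} = 1, R_{θφ} = 0, R_{φφ} = sin(θ)^2
Inverse metric: g^{θθ} = 1/a^2, g^{φφ} = 1/(a^2*sin(θ)^2)
R = g^{ij} R_{ij} = (1/a^2)(1) + (1/(a^2*sin(θ)^2))(sin(θ)^2) = 2/a^2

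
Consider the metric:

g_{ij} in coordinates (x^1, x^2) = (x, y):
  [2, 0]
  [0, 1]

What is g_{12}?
With x^1 = x, x^2 = y, g_{12} = g_{xy} is the row-1, column-2 entry of the matrix.
g_{12} = 0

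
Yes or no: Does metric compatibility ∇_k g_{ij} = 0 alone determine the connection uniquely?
One also needs vanishing torsion; metric compatibility plus torsion-freeness singles out the Levi-Civita connection.
No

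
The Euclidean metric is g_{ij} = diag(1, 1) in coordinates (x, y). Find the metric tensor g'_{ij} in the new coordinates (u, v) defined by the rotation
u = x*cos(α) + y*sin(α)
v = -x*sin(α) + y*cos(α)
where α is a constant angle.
Invert the transformation: x = u*cos(α) - v*sin(α), y = u*sin(α) + v*cos(α)
g'_{ij} = (∂x^k/∂x'^i)(∂x^l/∂x'^j) g_{kl}; with g_{kl} = δ_{kl} this is Σ_k (∂x^k/∂x'^i)(∂x^k/∂x'^j).
Jacobian: ∂x/∂u = cos(α), ∂x/∂v = -sin(α), ∂y/∂u = sin(α), ∂y/∂v = cos(α)
g'_{uu} = (cos(α))(cos(α)) + (sin(α))(sin(α)) = 1
g'_{uv} = (cos(α))(-sin(α)) + (sin(α))(cos(α)) = 0
g'_{vv} = (-sin(α))(-sin(α)) + (cos(α))(cos(α)) = 1
g'_{ij} = diag(1, 1)
The Euclidean metric is invariant under rotations.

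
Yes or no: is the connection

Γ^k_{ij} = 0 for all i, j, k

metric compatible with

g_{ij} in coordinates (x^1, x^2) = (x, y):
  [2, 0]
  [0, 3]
Using ∇_k g_{ij} = ∂_k g_{ij} - Γ^m_{ki} g_{mj} - Γ^m_{kj} g_{im}:
e.g. ∇_y g_{yy} = (0) - (0) - (0) = 0
Every component ∇_k g_{ij} vanishes: the connection is metric compatible.
Yes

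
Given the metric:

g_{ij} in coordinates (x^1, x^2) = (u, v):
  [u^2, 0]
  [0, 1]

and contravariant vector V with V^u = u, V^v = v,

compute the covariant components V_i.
V_i = g_{ij} V^j:
V_u = (u^2)(u) + (0)(v) = u^3
V_v = (0)(u) + (1)(v) = v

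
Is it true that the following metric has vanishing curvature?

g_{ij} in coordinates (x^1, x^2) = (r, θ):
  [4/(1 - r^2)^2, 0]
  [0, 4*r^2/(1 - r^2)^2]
Non-zero Christoffel symbols:
Γ^r_{r r} = 2*r/(1 - r^2)
Γ^r_{θ θ} = (r^3 + r)/(r^2 - 1)
Γ^θ_{r θ} = (-r^2 - 1)/(r^3 - r)
Ricci tensor: R_{rr} = -4/(r^2 - 1)^2, R_{rθ} = 0, R_{θθ} = -4*r^2/(r^2 - 1)^2
The Ricci tensor is non-zero, so the Riemann tensor is non-zero: not flat.
No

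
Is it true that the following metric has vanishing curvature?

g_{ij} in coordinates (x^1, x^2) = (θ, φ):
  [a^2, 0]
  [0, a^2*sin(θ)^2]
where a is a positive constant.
Non-zero Christoffel symbols:
Γ^θ_{φ φ} = -sin(2*θ)/2
Γ^φ_{θ φ} = 1/tan(θ)
Ricci tensor: R_{θθ} = 1, R_{θφ} = 0, R_{φφ} = sin(θ)^2
The Ricci tensor is non-zero, so the Riemann tensor is non-zero: not flat.
No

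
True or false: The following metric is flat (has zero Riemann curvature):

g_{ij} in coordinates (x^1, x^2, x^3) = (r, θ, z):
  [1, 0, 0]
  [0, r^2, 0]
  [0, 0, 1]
Non-zero Christoffel symbols:
Γ^r_{θ θ} = -r
Γ^θ_{r θ} = 1/r
Ricci tensor: R_{rr} = 0, R_{rθ} = 0, R_{rz} = 0, R_{θθ} = 0, R_{θz} = 0, R_{zz} = 0
All R_{ij} vanish; in 3 dimensions the Riemann tensor is fully determined by the Ricci tensor, so R^i_{jkl} = 0: the metric is flat (curvilinear coordinates on flat space).
True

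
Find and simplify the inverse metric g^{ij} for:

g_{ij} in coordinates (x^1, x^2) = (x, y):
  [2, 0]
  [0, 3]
The metric is diagonal, so g^{ij} is diagonal with entries 1/g_{ii}: diag(1/2, 1/3).
g^{ij}:
  [1/2, 0]
  [0, 1/3]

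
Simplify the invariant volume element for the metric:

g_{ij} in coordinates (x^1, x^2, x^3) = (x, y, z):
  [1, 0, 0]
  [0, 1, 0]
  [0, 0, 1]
det(g) = 1
√|det(g)| = 1
Volume element: dV = 1 dx dy dz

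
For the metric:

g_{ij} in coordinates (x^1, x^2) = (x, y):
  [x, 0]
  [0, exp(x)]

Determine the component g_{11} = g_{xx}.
With x^1 = x, x^2 = y, g_{11} = g_{xx} is the row-1, column-1 entry of the matrix.
g_{11} = x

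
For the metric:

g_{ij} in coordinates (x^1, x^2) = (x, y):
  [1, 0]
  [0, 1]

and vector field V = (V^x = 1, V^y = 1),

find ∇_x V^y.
All Christoffel symbols are zero.
∇_x V^y = ∂_x V^y + Γ^y_{x j} V^j
  = (0) + (0)(1) + (0)(1)
  = 0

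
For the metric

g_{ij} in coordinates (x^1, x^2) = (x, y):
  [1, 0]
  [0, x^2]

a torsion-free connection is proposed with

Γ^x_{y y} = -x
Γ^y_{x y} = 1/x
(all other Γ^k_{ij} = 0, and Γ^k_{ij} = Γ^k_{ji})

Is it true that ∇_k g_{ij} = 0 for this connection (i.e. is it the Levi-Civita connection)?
Using ∇_k g_{ij} = ∂_k g_{ij} - Γ^m_{ki} g_{mj} - Γ^m_{kj} g_{im}:
e.g. ∇_x g_{yy} = (2*x) - (x) - (x) = 0
Every component ∇_k g_{ij} vanishes: the connection is metric compatible.
Yes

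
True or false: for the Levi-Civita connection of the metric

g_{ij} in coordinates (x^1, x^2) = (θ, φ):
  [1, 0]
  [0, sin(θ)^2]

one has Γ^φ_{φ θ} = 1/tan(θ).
Γ^φ_{φ θ} = (1/2) g^{φφ} (∂_φ g_{φθ} + ∂_θ g_{φφ} - ∂_φ g_{φθ}) = (1/2)(1/sin(θ)^2)((0) + (sin(2*θ)) - (0)) = 1/tan(θ)
This equals the proposed value 1/tan(θ).
True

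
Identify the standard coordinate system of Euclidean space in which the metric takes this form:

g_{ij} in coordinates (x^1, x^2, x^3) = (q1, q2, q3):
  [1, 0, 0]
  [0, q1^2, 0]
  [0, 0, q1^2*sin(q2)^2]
The line element ds^2 = dq1^2 + q1^2 dq2^2 + q1^2 sin(q2)^2 dq3^2 is dr^2 + r^2 dθ^2 + r^2 sin(θ)^2 dφ^2 with q1 = r, q2 = θ, q3 = φ.
spherical coordinates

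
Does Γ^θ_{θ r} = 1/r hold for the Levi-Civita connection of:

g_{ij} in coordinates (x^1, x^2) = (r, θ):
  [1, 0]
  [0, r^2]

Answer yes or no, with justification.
Γ^θ_{θ r} = (1/2) g^{θθ} (∂_θ g_{θr} + ∂_r g_{θθ} - ∂_θ g_{θr}) = (1/2)(1/r^2)((0) + (2*r) - (0)) = 1/r
This equals the proposed value 1/r.
Yes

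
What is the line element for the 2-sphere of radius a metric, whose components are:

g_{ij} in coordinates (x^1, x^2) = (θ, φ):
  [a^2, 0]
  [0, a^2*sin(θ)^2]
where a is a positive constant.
ds^2 = g_{ij} dx^i dx^j; only the non-zero components contribute.
ds^2 = a^2 dθ^2 + a^2*sin(θ)^2 dφ^2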